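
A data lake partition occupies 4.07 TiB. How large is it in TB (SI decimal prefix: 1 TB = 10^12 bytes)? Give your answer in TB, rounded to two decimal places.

4.48 TB

4.07 TiB = 4.07 × 2^40 bytes = 4,475,012,325,048.32 bytes
1 TB = 10^12 bytes = 1,000,000,000,000 bytes
4,475,012,325,048.32 / 1,000,000,000,000 = 4.48 TB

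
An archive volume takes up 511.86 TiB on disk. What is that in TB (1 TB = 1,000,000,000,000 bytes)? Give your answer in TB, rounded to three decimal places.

511.86 TiB = 511.86 × 2^40 bytes = 562,796,021,793,423.36 bytes
1 TB = 1,000,000,000,000 bytes
562,796,021,793,423.36 / 1,000,000,000,000 = 562.796 TB

562.796 TB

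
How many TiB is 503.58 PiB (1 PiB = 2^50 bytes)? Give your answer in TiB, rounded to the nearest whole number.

515,666 TiB

503.58 PiB = 503.58 × 2^50 bytes = 566,980,675,087,808,593.92 bytes
1 TiB = 2^40 bytes = 1,099,511,627,776 bytes
566,980,675,087,808,593.92 / 1,099,511,627,776 = 515,666 TiB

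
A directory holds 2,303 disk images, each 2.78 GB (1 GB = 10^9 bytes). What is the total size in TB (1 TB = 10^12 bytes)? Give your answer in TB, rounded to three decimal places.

Total = 2,303 × 2.78 GB = 6402.34 GB
= 6402.34 × 1,000,000,000 bytes = 6,402,340,000,000 bytes
1 TB = 1,000,000,000,000 bytes
6,402,340,000,000 / 1,000,000,000,000 = 6.402 TB

6.402 TB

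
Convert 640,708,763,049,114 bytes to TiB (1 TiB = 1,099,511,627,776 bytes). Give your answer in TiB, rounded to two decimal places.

582.72 TiB

640,708,763,049,114 bytes given.
1 TiB = 1,099,511,627,776 bytes
640,708,763,049,114 / 1,099,511,627,776 = 582.72 TiB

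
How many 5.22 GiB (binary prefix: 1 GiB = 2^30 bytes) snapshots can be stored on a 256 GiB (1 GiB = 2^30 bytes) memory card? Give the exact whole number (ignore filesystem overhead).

49

Capacity: 256 GiB = 274,877,906,944 bytes
Per item: 5.22 GiB = 5,604,932,321.28 bytes
⌊274,877,906,944 / 5,604,932,321.28⌋ = 49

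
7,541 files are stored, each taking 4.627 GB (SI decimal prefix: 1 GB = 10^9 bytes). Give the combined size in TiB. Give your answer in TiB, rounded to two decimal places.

Total = 7,541 × 4.627 GB = 34892.207 GB
= 34892.207 × 1,000,000,000 bytes = 34,892,207,000,000 bytes
1 TiB = 1,099,511,627,776 bytes
34,892,207,000,000 / 1,099,511,627,776 = 31.73 TiB

31.73 TiB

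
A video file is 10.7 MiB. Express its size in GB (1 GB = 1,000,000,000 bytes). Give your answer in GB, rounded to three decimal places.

0.011 GB

10.7 MiB = 10.7 × 2^20 bytes = 11,219,763.2 bytes
1 GB = 10^9 bytes = 1,000,000,000 bytes
11,219,763.2 / 1,000,000,000 = 0.011 GB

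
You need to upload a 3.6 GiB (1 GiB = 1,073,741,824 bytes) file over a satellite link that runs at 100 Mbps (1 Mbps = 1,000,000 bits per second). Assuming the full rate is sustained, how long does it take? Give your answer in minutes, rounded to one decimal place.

5.2 minutes

3.6 GiB = 3,865,470,566.4 bytes = 30,923,764,531.2 bits
100 Mbps = 100,000,000 bits/s
time = 30,923,764,531.2 / 100,000,000 = 309.24 s
309.24 s / 60 = 5.2 minutes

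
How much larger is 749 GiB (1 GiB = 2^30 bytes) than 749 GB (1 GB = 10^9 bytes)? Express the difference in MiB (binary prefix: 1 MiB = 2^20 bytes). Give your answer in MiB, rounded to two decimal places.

749 GiB = 749 × 1,073,741,824 = 804,232,626,176 bytes
749 GB = 749 × 1,000,000,000 = 749,000,000,000 bytes
difference = 55,232,626,176 bytes
55,232,626,176 / 1,048,576 = 52,673.94 MiB

52,673.94 MiB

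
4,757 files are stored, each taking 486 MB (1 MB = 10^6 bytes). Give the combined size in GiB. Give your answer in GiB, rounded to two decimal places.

2,153.13 GiB

Total = 4,757 × 486 MB = 2,311,902 MB
= 2,311,902 × 1,000,000 bytes = 2,311,902,000,000 bytes
1 GiB = 1,073,741,824 bytes
2,311,902,000,000 / 1,073,741,824 = 2,153.13 GiB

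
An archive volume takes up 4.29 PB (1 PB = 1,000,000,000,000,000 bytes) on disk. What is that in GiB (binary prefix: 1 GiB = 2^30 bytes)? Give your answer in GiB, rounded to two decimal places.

3,995,373.85 GiB

4.29 PB × 1,000,000,000,000,000 bytes/PB = 4,290,000,000,000,000 bytes
1 GiB = 1,073,741,824 bytes
4,290,000,000,000,000 / 1,073,741,824 = 3,995,373.85 GiB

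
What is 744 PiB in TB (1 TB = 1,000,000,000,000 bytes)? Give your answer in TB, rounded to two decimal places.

744 PiB = 744 × 2^50 bytes = 837,669,530,690,912,256 bytes
1 TB = 1,000,000,000,000 bytes
837,669,530,690,912,256 / 1,000,000,000,000 = 837,669.53 TB

837,669.53 TB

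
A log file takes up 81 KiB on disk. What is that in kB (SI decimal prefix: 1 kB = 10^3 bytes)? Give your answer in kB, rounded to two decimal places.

82.94 kB

81 KiB = 81 × 2^10 bytes = 82,944 bytes
1 kB = 1,000 bytes
82,944 / 1,000 = 82.94 kB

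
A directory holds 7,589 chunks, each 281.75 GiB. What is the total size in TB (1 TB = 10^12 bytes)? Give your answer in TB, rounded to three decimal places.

2,295.876 TB

Total = 7,589 × 281.75 GiB = 2138200.75 GiB
= 2138200.75 × 1,073,741,824 bytes = 2,295,875,573,383,168 bytes
1 TB = 1,000,000,000,000 bytes
2,295,875,573,383,168 / 1,000,000,000,000 = 2,295.876 TB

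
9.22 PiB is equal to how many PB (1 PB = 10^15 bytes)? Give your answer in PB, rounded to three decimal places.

9.22 PiB = 9.22 × 2^50 bytes = 10,380,797,141,088,993.28 bytes
1 PB = 1,000,000,000,000,000 bytes
10,380,797,141,088,993.28 / 1,000,000,000,000,000 = 10.381 PB

10.381 PB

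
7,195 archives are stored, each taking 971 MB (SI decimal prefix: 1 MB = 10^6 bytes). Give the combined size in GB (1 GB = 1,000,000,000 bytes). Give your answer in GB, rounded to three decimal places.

Total = 7,195 × 971 MB = 6,986,345 MB
= 6,986,345 × 1,000,000 bytes = 6,986,345,000,000 bytes
1 GB = 1,000,000,000 bytes
6,986,345,000,000 / 1,000,000,000 = 6,986.345 GB

6,986.345 GB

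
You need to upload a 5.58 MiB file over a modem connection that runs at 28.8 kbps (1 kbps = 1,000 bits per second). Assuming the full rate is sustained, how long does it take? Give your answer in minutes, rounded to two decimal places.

5.58 MiB = 5,851,054.08 bytes = 46,808,432.64 bits
28.8 kbps = 28,800 bits/s
time = 46,808,432.64 / 28,800 = 1,625.293 s
1,625.293 s / 60 = 27.09 minutes

27.09 minutes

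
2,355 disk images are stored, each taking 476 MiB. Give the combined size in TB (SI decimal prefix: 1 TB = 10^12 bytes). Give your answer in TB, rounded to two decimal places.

Total = 2,355 × 476 MiB = 1,120,980 MiB
= 1,120,980 × 1,048,576 bytes = 1,175,432,724,480 bytes
1 TB = 1,000,000,000,000 bytes
1,175,432,724,480 / 1,000,000,000,000 = 1.18 TB

1.18 TB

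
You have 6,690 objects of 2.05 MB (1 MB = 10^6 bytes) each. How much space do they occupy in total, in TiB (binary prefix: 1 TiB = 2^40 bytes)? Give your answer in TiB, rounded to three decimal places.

Total = 6,690 × 2.05 MB = 13714.5 MB
= 13714.5 × 1,000,000 bytes = 13,714,500,000 bytes
1 TiB = 1,099,511,627,776 bytes
13,714,500,000 / 1,099,511,627,776 = 0.012 TiB

0.012 TiB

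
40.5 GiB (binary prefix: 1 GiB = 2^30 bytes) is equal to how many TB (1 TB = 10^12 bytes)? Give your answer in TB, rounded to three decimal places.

0.043 TB

40.5 GiB = 40.5 × 2^30 bytes = 43,486,543,872 bytes
1 TB = 1,000,000,000,000 bytes
43,486,543,872 / 1,000,000,000,000 = 0.043 TB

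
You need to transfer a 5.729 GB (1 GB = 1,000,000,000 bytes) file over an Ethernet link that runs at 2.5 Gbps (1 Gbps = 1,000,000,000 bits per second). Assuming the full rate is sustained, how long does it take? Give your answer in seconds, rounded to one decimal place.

5.729 GB = 5,729,000,000 bytes = 45,832,000,000 bits
2.5 Gbps = 2,500,000,000 bits/s
time = 45,832,000,000 / 2,500,000,000 = 18.3 s

18.3 seconds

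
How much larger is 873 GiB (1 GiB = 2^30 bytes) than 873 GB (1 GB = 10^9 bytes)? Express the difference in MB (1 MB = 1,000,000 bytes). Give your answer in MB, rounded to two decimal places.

64,376.61 MB

873 GiB = 873 × 1,073,741,824 = 937,376,612,352 bytes
873 GB = 873 × 1,000,000,000 = 873,000,000,000 bytes
difference = 64,376,612,352 bytes
64,376,612,352 / 1,000,000 = 64,376.61 MB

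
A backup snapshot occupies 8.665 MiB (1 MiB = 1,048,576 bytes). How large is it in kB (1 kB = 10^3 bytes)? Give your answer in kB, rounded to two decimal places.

8.665 MiB = 8.665 × 2^20 bytes = 9,085,911.04 bytes
1 kB = 1,000 bytes
9,085,911.04 / 1,000 = 9,085.91 kB

9,085.91 kB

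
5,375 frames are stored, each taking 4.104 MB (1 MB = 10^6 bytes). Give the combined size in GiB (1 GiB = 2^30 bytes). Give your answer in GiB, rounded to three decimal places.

20.544 GiB

Total = 5,375 × 4.104 MB = 22,059 MB
= 22,059 × 1,000,000 bytes = 22,059,000,000 bytes
1 GiB = 1,073,741,824 bytes
22,059,000,000 / 1,073,741,824 = 20.544 GiB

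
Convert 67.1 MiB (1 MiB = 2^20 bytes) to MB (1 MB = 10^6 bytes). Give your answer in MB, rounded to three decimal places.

67.1 MiB = 67.1 × 2^20 bytes = 70,359,449.6 bytes
1 MB = 10^6 bytes = 1,000,000 bytes
70,359,449.6 / 1,000,000 = 70.359 MB

70.359 MB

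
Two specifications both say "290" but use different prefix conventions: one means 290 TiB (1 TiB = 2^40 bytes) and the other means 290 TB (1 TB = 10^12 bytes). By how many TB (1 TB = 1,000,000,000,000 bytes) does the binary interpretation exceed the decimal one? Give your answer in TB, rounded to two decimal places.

290 TiB = 290 × 1,099,511,627,776 = 318,858,372,055,040 bytes
290 TB = 290 × 1,000,000,000,000 = 290,000,000,000,000 bytes
difference = 28,858,372,055,040 bytes
28,858,372,055,040 / 1,000,000,000,000 = 28.86 TB

28.86 TB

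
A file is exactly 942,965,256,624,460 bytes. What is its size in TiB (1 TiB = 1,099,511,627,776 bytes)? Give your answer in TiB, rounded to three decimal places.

857.622 TiB

942,965,256,624,460 bytes given.
1 TiB = 1,099,511,627,776 bytes
942,965,256,624,460 / 1,099,511,627,776 = 857.622 TiB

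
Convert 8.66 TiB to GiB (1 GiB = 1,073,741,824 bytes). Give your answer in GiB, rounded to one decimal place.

8,867.8 GiB

8.66 TiB = 8.66 × 2^40 bytes = 9,521,770,696,540.16 bytes
1 GiB = 1,073,741,824 bytes
9,521,770,696,540.16 / 1,073,741,824 = 8,867.8 GiB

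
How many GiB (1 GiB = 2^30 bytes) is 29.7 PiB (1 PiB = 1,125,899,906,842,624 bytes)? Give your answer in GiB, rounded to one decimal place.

31,142,707.2 GiB

29.7 PiB = 29.7 × 2^50 bytes = 33,439,227,233,225,932.8 bytes
1 GiB = 1,073,741,824 bytes
33,439,227,233,225,932.8 / 1,073,741,824 = 31,142,707.2 GiB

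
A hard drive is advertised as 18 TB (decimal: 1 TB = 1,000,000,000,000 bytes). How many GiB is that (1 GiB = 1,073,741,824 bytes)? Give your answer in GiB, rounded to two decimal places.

16,763.81 GiB

18 TB = 18 × 10^12 bytes = 18,000,000,000,000 bytes
1 GiB = 1,073,741,824 bytes
18,000,000,000,000 / 1,073,741,824 = 16,763.81 GiB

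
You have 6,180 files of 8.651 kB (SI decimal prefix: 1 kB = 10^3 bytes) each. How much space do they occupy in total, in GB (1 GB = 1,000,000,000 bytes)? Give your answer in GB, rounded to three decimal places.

0.053 GB

Total = 6,180 × 8.651 kB = 53463.18 kB
= 53463.18 × 1,000 bytes = 53,463,180 bytes
1 GB = 1,000,000,000 bytes
53,463,180 / 1,000,000,000 = 0.053 GB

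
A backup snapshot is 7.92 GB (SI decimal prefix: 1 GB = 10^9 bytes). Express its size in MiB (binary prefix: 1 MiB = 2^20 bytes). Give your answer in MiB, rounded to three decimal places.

7.92 GB = 7.92 × 10^9 bytes = 7,920,000,000 bytes
1 MiB = 2^20 bytes = 1,048,576 bytes
7,920,000,000 / 1,048,576 = 7,553.101 MiB

7,553.101 MiB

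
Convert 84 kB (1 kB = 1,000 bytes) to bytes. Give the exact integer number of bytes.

84 × 1,000 = 84,000 bytes  (1 kB = 10^3 bytes)

84,000 bytes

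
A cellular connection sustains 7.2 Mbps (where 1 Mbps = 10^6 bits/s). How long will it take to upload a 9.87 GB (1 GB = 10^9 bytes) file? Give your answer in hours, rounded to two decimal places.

9.87 GB = 9,870,000,000 bytes = 78,960,000,000 bits
7.2 Mbps = 7,200,000 bits/s
time = 78,960,000,000 / 7,200,000 = 10,966.6667 s
10,966.6667 s / 3600 = 3.05 hours

3.05 hours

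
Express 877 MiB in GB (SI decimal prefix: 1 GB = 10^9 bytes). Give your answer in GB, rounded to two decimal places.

877 MiB × 1,048,576 bytes/MiB = 919,601,152 bytes
1 GB = 1,000,000,000 bytes
919,601,152 / 1,000,000,000 = 0.92 GB

0.92 GB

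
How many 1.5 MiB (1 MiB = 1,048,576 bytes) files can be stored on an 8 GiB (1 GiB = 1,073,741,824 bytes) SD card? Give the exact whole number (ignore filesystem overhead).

5,461

Capacity: 8 GiB = 8,589,934,592 bytes
Per item: 1.5 MiB = 1,572,864 bytes
⌊8,589,934,592 / 1,572,864⌋ = 5,461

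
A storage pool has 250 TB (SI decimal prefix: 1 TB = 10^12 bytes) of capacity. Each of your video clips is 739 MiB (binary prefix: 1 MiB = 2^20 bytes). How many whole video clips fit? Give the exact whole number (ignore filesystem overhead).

322,623

Capacity: 250 TB = 250,000,000,000,000 bytes
Per item: 739 MiB = 774,897,664 bytes
⌊250,000,000,000,000 / 774,897,664⌋ = 322,623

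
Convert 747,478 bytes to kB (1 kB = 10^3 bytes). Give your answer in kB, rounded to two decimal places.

747,478 bytes given.
1 kB = 1,000 bytes
747,478 / 1,000 = 747.48 kB

747.48 kB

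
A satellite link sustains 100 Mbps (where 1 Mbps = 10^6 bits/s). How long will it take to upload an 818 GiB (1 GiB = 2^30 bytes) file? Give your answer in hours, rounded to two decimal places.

19.52 hours

818 GiB = 878,320,812,032 bytes = 7,026,566,496,256 bits
100 Mbps = 100,000,000 bits/s
time = 7,026,566,496,256 / 100,000,000 = 70,265.6650 s
70,265.6650 s / 3600 = 19.52 hours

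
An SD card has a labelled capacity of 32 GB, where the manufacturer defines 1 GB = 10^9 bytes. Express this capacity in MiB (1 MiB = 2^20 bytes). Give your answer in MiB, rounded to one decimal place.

30,517.6 MiB

32 GB = 32 × 10^9 bytes = 32,000,000,000 bytes
1 MiB = 2^20 bytes = 1,048,576 bytes
32,000,000,000 / 1,048,576 = 30,517.6 MiB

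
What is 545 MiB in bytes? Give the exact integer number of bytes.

571,473,920 bytes

545 × 1,048,576 = 571,473,920 bytes  (1 MiB = 2^20 bytes)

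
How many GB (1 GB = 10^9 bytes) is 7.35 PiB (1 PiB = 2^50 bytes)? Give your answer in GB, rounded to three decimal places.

7.35 PiB = 7.35 × 2^50 bytes = 8,275,364,315,293,286.4 bytes
1 GB = 1,000,000,000 bytes
8,275,364,315,293,286.4 / 1,000,000,000 = 8,275,364.315 GB

8,275,364.315 GB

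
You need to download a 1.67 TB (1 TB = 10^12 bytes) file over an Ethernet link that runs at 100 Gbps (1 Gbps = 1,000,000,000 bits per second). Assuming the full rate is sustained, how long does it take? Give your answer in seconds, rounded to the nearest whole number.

1.67 TB = 1,670,000,000,000 bytes = 13,360,000,000,000 bits
100 Gbps = 100,000,000,000 bits/s
time = 13,360,000,000,000 / 100,000,000,000 = 134 s

134 seconds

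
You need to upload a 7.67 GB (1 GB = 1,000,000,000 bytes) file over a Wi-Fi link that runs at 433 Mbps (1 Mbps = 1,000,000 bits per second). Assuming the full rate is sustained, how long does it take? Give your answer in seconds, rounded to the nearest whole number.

7.67 GB = 7,670,000,000 bytes = 61,360,000,000 bits
433 Mbps = 433,000,000 bits/s
time = 61,360,000,000 / 433,000,000 = 142 s

142 seconds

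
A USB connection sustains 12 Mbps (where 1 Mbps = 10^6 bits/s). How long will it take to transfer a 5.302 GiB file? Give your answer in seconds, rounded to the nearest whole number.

5.302 GiB = 5,692,979,150.848 bytes = 45,543,833,206.784 bits
12 Mbps = 12,000,000 bits/s
time = 45,543,833,206.784 / 12,000,000 = 3,795 s

3,795 seconds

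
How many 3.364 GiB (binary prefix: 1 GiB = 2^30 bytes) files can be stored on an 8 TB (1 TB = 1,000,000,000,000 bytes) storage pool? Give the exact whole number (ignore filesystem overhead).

2,214

Capacity: 8 TB = 8,000,000,000,000 bytes
Per item: 3.364 GiB = 3,612,067,495.936 bytes
⌊8,000,000,000,000 / 3,612,067,495.936⌋ = 2,214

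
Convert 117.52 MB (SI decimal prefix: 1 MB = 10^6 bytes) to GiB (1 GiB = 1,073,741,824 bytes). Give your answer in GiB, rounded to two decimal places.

0.11 GiB

117.52 MB = 117.52 × 10^6 bytes = 117,520,000 bytes
1 GiB = 1,073,741,824 bytes
117,520,000 / 1,073,741,824 = 0.11 GiB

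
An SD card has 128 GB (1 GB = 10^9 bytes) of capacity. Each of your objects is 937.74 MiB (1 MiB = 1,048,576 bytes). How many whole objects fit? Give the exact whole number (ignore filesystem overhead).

130

Capacity: 128 GB = 128,000,000,000 bytes
Per item: 937.74 MiB = 983,291,658.24 bytes
⌊128,000,000,000 / 983,291,658.24⌋ = 130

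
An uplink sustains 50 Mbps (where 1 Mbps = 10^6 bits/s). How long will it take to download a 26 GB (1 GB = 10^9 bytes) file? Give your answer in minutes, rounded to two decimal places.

26 GB = 26,000,000,000 bytes = 208,000,000,000 bits
50 Mbps = 50,000,000 bits/s
time = 208,000,000,000 / 50,000,000 = 4,160.000 s
4,160.000 s / 60 = 69.33 minutes

69.33 minutes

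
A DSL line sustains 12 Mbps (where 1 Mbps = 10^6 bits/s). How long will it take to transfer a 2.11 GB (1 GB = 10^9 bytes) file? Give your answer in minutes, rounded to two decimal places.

23.44 minutes

2.11 GB = 2,110,000,000 bytes = 16,880,000,000 bits
12 Mbps = 12,000,000 bits/s
time = 16,880,000,000 / 12,000,000 = 1,406.667 s
1,406.667 s / 60 = 23.44 minutes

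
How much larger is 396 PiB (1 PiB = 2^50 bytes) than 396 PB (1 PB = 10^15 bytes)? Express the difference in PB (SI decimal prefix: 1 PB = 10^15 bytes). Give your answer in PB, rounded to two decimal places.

396 PiB = 396 × 1,125,899,906,842,624 = 445,856,363,109,679,104 bytes
396 PB = 396 × 1,000,000,000,000,000 = 396,000,000,000,000,000 bytes
difference = 49,856,363,109,679,104 bytes
49,856,363,109,679,104 / 1,000,000,000,000,000 = 49.86 PB

49.86 PB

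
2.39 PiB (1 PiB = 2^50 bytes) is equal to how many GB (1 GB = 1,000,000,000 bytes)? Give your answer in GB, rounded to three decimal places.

2.39 PiB = 2.39 × 2^50 bytes = 2,690,900,777,353,871.36 bytes
1 GB = 1,000,000,000 bytes
2,690,900,777,353,871.36 / 1,000,000,000 = 2,690,900.777 GB

2,690,900.777 GB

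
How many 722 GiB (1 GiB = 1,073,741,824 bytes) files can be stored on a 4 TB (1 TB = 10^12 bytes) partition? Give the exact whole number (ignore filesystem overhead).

Capacity: 4 TB = 4,000,000,000,000 bytes
Per item: 722 GiB = 775,241,596,928 bytes
⌊4,000,000,000,000 / 775,241,596,928⌋ = 5

5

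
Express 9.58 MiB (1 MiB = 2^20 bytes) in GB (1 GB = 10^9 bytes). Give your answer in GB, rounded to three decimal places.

0.010 GB

9.58 MiB × 1,048,576 bytes/MiB = 10,045,358.08 bytes
1 GB = 10^9 bytes = 1,000,000,000 bytes
10,045,358.08 / 1,000,000,000 = 0.010 GB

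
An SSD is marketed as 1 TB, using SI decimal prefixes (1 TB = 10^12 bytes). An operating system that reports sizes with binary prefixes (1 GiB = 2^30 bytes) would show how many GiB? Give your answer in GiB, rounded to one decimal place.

1 TB = 1 × 10^12 bytes = 1,000,000,000,000 bytes
1 GiB = 2^30 bytes = 1,073,741,824 bytes
1,000,000,000,000 / 1,073,741,824 = 931.3 GiB

931.3 GiB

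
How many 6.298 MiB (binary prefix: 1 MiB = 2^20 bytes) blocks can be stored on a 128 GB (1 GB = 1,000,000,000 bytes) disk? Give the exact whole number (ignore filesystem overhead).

Capacity: 128 GB = 128,000,000,000 bytes
Per item: 6.298 MiB = 6,603,931.648 bytes
⌊128,000,000,000 / 6,603,931.648⌋ = 19,382

19,382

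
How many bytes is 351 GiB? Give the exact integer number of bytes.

351 × 1,073,741,824 = 376,883,380,224 bytes  (1 GiB = 2^30 bytes)

376,883,380,224 bytes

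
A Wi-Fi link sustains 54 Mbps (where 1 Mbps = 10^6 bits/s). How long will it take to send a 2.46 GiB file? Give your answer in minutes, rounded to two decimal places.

2.46 GiB = 2,641,404,887.04 bytes = 21,131,239,096.32 bits
54 Mbps = 54,000,000 bits/s
time = 21,131,239,096.32 / 54,000,000 = 391.319 s
391.319 s / 60 = 6.52 minutes

6.52 minutes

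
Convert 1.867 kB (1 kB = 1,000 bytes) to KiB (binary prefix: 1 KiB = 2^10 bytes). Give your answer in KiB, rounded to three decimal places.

1.867 kB = 1.867 × 10^3 bytes = 1,867 bytes
1 KiB = 2^10 bytes = 1,024 bytes
1,867 / 1,024 = 1.823 KiB

1.823 KiB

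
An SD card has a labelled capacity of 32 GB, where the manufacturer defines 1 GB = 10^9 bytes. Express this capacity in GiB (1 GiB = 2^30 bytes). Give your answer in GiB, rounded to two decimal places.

32 GB = 32 × 10^9 bytes = 32,000,000,000 bytes
1 GiB = 1,073,741,824 bytes
32,000,000,000 / 1,073,741,824 = 29.80 GiB

29.80 GiB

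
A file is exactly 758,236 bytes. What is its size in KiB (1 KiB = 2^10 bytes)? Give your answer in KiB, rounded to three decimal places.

758,236 bytes given.
1 KiB = 2^10 bytes = 1,024 bytes
758,236 / 1,024 = 740.465 KiB

740.465 KiB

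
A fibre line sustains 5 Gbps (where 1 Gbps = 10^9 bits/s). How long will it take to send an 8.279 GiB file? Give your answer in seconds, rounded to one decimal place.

8.279 GiB = 8,889,508,560.896 bytes = 71,116,068,487.168 bits
5 Gbps = 5,000,000,000 bits/s
time = 71,116,068,487.168 / 5,000,000,000 = 14.2 s

14.2 seconds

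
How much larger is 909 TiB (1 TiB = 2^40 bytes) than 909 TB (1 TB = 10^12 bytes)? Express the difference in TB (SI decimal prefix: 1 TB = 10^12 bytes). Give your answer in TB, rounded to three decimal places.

90.456 TB

909 TiB = 909 × 1,099,511,627,776 = 999,456,069,648,384 bytes
909 TB = 909 × 1,000,000,000,000 = 909,000,000,000,000 bytes
difference = 90,456,069,648,384 bytes
90,456,069,648,384 / 1,000,000,000,000 = 90.456 TB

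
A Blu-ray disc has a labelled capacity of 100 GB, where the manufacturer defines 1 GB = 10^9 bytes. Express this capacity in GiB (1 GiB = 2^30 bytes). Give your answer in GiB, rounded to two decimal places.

100 GB = 100 × 10^9 bytes = 100,000,000,000 bytes
1 GiB = 1,073,741,824 bytes
100,000,000,000 / 1,073,741,824 = 93.13 GiB

93.13 GiB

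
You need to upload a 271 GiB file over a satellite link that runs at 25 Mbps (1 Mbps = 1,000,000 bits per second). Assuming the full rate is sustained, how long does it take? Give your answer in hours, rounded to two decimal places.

25.87 hours

271 GiB = 290,984,034,304 bytes = 2,327,872,274,432 bits
25 Mbps = 25,000,000 bits/s
time = 2,327,872,274,432 / 25,000,000 = 93,114.8910 s
93,114.8910 s / 3600 = 25.87 hours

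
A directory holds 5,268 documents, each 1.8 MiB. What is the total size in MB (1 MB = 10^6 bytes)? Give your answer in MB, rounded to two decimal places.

Total = 5,268 × 1.8 MiB = 9482.4 MiB
= 9482.4 × 1,048,576 bytes = 9,943,017,062.4 bytes
1 MB = 1,000,000 bytes
9,943,017,062.4 / 1,000,000 = 9,943.02 MB

9,943.02 MB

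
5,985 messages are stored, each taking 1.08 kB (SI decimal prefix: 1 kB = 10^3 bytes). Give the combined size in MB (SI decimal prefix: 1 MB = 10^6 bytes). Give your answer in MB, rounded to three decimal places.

6.464 MB

Total = 5,985 × 1.08 kB = 6463.8 kB
= 6463.8 × 1,000 bytes = 6,463,800 bytes
1 MB = 1,000,000 bytes
6,463,800 / 1,000,000 = 6.464 MB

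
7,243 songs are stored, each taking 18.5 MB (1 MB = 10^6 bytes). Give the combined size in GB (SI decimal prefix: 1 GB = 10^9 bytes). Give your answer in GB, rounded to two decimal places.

Total = 7,243 × 18.5 MB = 133995.5 MB
= 133995.5 × 1,000,000 bytes = 133,995,500,000 bytes
1 GB = 1,000,000,000 bytes
133,995,500,000 / 1,000,000,000 = 134.00 GB

134.00 GB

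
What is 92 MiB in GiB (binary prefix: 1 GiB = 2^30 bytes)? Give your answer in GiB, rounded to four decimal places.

92 MiB = 92 × 2^20 bytes = 96,468,992 bytes
1 GiB = 2^30 bytes = 1,073,741,824 bytes
96,468,992 / 1,073,741,824 = 0.0898 GiB

0.0898 GiB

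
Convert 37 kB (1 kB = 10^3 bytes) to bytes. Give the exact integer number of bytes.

37 × 1,000 = 37,000 bytes

37,000 bytes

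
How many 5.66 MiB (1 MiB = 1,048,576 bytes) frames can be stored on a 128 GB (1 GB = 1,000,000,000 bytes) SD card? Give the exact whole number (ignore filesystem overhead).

21,567

Capacity: 128 GB = 128,000,000,000 bytes
Per item: 5.66 MiB = 5,934,940.16 bytes
⌊128,000,000,000 / 5,934,940.16⌋ = 21,567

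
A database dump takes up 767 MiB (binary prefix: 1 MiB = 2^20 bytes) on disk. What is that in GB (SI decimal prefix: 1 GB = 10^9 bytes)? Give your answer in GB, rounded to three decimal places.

0.804 GB

767 MiB = 767 × 2^20 bytes = 804,257,792 bytes
1 GB = 10^9 bytes = 1,000,000,000 bytes
804,257,792 / 1,000,000,000 = 0.804 GB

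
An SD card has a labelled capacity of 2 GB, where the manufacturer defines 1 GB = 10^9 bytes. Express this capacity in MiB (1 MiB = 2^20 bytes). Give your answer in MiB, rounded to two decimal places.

2 GB = 2 × 10^9 bytes = 2,000,000,000 bytes
1 MiB = 1,048,576 bytes
2,000,000,000 / 1,048,576 = 1,907.35 MiB

1,907.35 MiB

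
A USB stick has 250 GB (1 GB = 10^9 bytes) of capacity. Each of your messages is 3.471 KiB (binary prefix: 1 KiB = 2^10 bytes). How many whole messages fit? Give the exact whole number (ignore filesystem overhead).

Capacity: 250 GB = 250,000,000,000 bytes
Per item: 3.471 KiB = 3,554.304 bytes
⌊250,000,000,000 / 3,554.304⌋ = 70,337,258

70,337,258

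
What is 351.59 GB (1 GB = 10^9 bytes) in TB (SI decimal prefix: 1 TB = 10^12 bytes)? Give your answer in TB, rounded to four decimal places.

0.3516 TB

351.59 GB = 351.59 × 10^9 bytes = 351,590,000,000 bytes
1 TB = 10^12 bytes = 1,000,000,000,000 bytes
351,590,000,000 / 1,000,000,000,000 = 0.3516 TB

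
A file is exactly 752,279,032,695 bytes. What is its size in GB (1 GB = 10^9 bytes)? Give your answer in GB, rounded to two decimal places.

752.28 GB

752,279,032,695 bytes given.
1 GB = 10^9 bytes = 1,000,000,000 bytes
752,279,032,695 / 1,000,000,000 = 752.28 GB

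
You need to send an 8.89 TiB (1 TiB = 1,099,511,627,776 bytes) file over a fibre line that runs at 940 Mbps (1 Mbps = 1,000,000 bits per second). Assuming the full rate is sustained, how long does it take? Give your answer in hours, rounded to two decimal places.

23.11 hours

8.89 TiB = 9,774,658,370,928.64 bytes = 78,197,266,967,429.12 bits
940 Mbps = 940,000,000 bits/s
time = 78,197,266,967,429.12 / 940,000,000 = 83,188.5819 s
83,188.5819 s / 3600 = 23.11 hours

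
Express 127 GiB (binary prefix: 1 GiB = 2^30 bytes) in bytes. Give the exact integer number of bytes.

127 × 1,073,741,824 = 136,365,211,648 bytes  (1 GiB = 2^30 bytes)

136,365,211,648 bytes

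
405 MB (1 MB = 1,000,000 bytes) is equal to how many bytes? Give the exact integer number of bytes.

405 × 1,000,000 = 405,000,000 bytes  (1 MB = 10^6 bytes)

405,000,000 bytes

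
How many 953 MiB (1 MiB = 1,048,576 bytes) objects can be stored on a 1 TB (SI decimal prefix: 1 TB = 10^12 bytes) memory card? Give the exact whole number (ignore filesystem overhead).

Capacity: 1 TB = 1,000,000,000,000 bytes
Per item: 953 MiB = 999,292,928 bytes
⌊1,000,000,000,000 / 999,292,928⌋ = 1,000

1,000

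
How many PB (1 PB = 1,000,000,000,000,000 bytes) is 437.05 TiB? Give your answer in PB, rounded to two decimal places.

437.05 TiB × 1,099,511,627,776 bytes/TiB = 480,541,556,919,500.8 bytes
1 PB = 1,000,000,000,000,000 bytes
480,541,556,919,500.8 / 1,000,000,000,000,000 = 0.48 PB

0.48 PB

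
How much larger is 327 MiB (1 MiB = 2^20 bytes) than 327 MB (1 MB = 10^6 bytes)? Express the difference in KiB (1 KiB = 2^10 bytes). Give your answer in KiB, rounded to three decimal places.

15,512.063 KiB

327 MiB = 327 × 1,048,576 = 342,884,352 bytes
327 MB = 327 × 1,000,000 = 327,000,000 bytes
difference = 15,884,352 bytes
15,884,352 / 1,024 = 15,512.063 KiB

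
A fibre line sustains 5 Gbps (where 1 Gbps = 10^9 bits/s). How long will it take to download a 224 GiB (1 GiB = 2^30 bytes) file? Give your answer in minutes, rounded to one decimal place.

6.4 minutes

224 GiB = 240,518,168,576 bytes = 1,924,145,348,608 bits
5 Gbps = 5,000,000,000 bits/s
time = 1,924,145,348,608 / 5,000,000,000 = 384.83 s
384.83 s / 60 = 6.4 minutes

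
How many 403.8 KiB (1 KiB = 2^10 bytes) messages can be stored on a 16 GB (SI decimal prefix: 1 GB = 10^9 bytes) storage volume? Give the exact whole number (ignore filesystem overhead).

38,694

Capacity: 16 GB = 16,000,000,000 bytes
Per item: 403.8 KiB = 413,491.2 bytes
⌊16,000,000,000 / 413,491.2⌋ = 38,694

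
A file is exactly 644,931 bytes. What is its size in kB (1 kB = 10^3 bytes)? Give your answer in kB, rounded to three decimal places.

644,931 bytes given.
1 kB = 10^3 bytes = 1,000 bytes
644,931 / 1,000 = 644.931 kB

644.931 kB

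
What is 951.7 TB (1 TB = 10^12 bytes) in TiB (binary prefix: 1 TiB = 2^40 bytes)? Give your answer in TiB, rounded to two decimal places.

951.7 TB = 951.7 × 10^12 bytes = 951,700,000,000,000 bytes
1 TiB = 2^40 bytes = 1,099,511,627,776 bytes
951,700,000,000,000 / 1,099,511,627,776 = 865.57 TiB

865.57 TiB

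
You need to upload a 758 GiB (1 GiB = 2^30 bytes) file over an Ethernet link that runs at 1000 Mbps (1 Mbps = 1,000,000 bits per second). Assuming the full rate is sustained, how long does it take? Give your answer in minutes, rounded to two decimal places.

758 GiB = 813,896,302,592 bytes = 6,511,170,420,736 bits
1000 Mbps = 1,000,000,000 bits/s
time = 6,511,170,420,736 / 1,000,000,000 = 6,511.170 s
6,511.170 s / 60 = 108.52 minutes

108.52 minutes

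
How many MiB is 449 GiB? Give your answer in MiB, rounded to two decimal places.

459,776.00 MiB

449 GiB = 449 × 2^30 bytes = 482,110,078,976 bytes
1 MiB = 1,048,576 bytes
482,110,078,976 / 1,048,576 = 459,776.00 MiB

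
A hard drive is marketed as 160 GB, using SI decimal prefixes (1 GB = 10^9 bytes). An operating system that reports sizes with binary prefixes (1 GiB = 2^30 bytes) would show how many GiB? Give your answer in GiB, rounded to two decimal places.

160 GB = 160 × 10^9 bytes = 160,000,000,000 bytes
1 GiB = 2^30 bytes = 1,073,741,824 bytes
160,000,000,000 / 1,073,741,824 = 149.01 GiB

149.01 GiB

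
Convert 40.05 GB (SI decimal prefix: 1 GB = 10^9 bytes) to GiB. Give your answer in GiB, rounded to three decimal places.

37.299 GiB

40.05 GB = 40.05 × 10^9 bytes = 40,050,000,000 bytes
1 GiB = 1,073,741,824 bytes
40,050,000,000 / 1,073,741,824 = 37.299 GiB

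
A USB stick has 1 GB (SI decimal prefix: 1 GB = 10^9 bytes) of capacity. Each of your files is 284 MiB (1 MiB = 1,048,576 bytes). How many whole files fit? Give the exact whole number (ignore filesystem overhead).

Capacity: 1 GB = 1,000,000,000 bytes
Per item: 284 MiB = 297,795,584 bytes
⌊1,000,000,000 / 297,795,584⌋ = 3

3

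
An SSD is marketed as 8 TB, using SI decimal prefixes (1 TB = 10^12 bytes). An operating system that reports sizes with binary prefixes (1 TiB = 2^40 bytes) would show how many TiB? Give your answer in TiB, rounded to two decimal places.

7.28 TiB

8 TB × 1,000,000,000,000 bytes/TB = 8,000,000,000,000 bytes
1 TiB = 2^40 bytes = 1,099,511,627,776 bytes
8,000,000,000,000 / 1,099,511,627,776 = 7.28 TiB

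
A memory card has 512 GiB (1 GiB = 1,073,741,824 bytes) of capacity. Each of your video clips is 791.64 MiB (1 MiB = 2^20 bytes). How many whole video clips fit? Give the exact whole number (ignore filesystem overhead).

662

Capacity: 512 GiB = 549,755,813,888 bytes
Per item: 791.64 MiB = 830,094,704.64 bytes
⌊549,755,813,888 / 830,094,704.64⌋ = 662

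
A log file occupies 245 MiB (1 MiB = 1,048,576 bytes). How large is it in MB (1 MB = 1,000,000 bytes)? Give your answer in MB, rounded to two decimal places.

245 MiB = 245 × 2^20 bytes = 256,901,120 bytes
1 MB = 10^6 bytes = 1,000,000 bytes
256,901,120 / 1,000,000 = 256.90 MB

256.90 MB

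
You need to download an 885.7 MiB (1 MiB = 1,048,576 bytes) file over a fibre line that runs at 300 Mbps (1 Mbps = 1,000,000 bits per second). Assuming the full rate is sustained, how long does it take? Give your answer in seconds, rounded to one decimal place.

885.7 MiB = 928,723,763.2 bytes = 7,429,790,105.6 bits
300 Mbps = 300,000,000 bits/s
time = 7,429,790,105.6 / 300,000,000 = 24.8 s

24.8 seconds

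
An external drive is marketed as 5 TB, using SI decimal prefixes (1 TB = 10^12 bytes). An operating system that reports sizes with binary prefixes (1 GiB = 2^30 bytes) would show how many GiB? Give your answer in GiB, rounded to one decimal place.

5 TB = 5 × 10^12 bytes = 5,000,000,000,000 bytes
1 GiB = 1,073,741,824 bytes
5,000,000,000,000 / 1,073,741,824 = 4,656.6 GiB

4,656.6 GiB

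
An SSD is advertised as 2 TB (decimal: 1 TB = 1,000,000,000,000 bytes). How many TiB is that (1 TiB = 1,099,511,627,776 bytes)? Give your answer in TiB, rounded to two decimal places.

2 TB = 2 × 10^12 bytes = 2,000,000,000,000 bytes
1 TiB = 1,099,511,627,776 bytes
2,000,000,000,000 / 1,099,511,627,776 = 1.82 TiB

1.82 TiB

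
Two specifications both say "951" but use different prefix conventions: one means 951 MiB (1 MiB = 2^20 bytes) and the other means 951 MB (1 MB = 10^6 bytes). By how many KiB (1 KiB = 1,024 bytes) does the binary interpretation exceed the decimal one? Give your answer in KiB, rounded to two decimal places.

951 MiB = 951 × 1,048,576 = 997,195,776 bytes
951 MB = 951 × 1,000,000 = 951,000,000 bytes
difference = 46,195,776 bytes
46,195,776 / 1,024 = 45,113.06 KiB

45,113.06 KiB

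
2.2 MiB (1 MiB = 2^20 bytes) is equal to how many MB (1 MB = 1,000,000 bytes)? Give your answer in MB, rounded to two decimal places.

2.31 MB

2.2 MiB × 1,048,576 bytes/MiB = 2,306,867.2 bytes
1 MB = 1,000,000 bytes
2,306,867.2 / 1,000,000 = 2.31 MB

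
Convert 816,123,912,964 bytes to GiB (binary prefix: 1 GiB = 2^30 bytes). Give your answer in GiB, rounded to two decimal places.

760.07 GiB

816,123,912,964 bytes given.
1 GiB = 2^30 bytes = 1,073,741,824 bytes
816,123,912,964 / 1,073,741,824 = 760.07 GiB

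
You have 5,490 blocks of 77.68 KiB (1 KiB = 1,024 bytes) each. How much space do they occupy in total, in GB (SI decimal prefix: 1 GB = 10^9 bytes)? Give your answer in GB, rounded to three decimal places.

Total = 5,490 × 77.68 KiB = 426463.2 KiB
= 426463.2 × 1,024 bytes = 436,698,316.8 bytes
1 GB = 1,000,000,000 bytes
436,698,316.8 / 1,000,000,000 = 0.437 GB

0.437 GB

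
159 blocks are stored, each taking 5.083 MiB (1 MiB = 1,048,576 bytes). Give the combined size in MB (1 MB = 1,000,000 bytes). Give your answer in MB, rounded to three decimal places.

847.456 MB

Total = 159 × 5.083 MiB = 808.197 MiB
= 808.197 × 1,048,576 bytes = 847,455,977.472 bytes
1 MB = 1,000,000 bytes
847,455,977.472 / 1,000,000 = 847.456 MB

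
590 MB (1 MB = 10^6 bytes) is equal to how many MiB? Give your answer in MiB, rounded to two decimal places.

562.67 MiB

590 MB = 590 × 10^6 bytes = 590,000,000 bytes
1 MiB = 1,048,576 bytes
590,000,000 / 1,048,576 = 562.67 MiB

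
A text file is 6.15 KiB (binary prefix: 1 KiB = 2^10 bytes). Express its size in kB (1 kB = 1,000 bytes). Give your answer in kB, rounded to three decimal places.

6.15 KiB × 1,024 bytes/KiB = 6,297.6 bytes
1 kB = 10^3 bytes = 1,000 bytes
6,297.6 / 1,000 = 6.298 kB

6.298 kB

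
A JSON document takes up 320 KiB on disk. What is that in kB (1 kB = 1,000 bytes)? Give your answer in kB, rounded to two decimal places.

320 KiB = 320 × 2^10 bytes = 327,680 bytes
1 kB = 1,000 bytes
327,680 / 1,000 = 327.68 kB

327.68 kB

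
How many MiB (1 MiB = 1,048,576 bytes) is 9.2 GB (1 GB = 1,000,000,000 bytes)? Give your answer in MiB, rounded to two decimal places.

9.2 GB = 9.2 × 10^9 bytes = 9,200,000,000 bytes
1 MiB = 2^20 bytes = 1,048,576 bytes
9,200,000,000 / 1,048,576 = 8,773.80 MiB

8,773.80 MiB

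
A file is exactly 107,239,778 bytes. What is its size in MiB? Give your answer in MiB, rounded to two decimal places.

102.27 MiB

107,239,778 bytes given.
1 MiB = 2^20 bytes = 1,048,576 bytes
107,239,778 / 1,048,576 = 102.27 MiB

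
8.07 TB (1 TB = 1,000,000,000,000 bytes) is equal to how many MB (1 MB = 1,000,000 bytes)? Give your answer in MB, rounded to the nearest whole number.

8,070,000 MB

8.07 TB = 8.07 × 10^12 bytes = 8,070,000,000,000 bytes
1 MB = 1,000,000 bytes
8,070,000,000,000 / 1,000,000 = 8,070,000 MB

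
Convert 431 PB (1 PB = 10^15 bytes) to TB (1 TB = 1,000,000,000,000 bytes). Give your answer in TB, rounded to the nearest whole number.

431,000 TB

431 PB = 431 × 10^15 bytes = 431,000,000,000,000,000 bytes
1 TB = 10^12 bytes = 1,000,000,000,000 bytes
431,000,000,000,000,000 / 1,000,000,000,000 = 431,000 TB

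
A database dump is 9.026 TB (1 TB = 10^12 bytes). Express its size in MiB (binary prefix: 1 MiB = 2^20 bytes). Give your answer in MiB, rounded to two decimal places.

8,607,864.38 MiB

9.026 TB = 9.026 × 10^12 bytes = 9,026,000,000,000 bytes
1 MiB = 1,048,576 bytes
9,026,000,000,000 / 1,048,576 = 8,607,864.38 MiB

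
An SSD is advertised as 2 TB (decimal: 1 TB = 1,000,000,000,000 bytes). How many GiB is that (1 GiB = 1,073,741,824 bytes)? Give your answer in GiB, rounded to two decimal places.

2 TB = 2 × 10^12 bytes = 2,000,000,000,000 bytes
1 GiB = 1,073,741,824 bytes
2,000,000,000,000 / 1,073,741,824 = 1,862.65 GiB

1,862.65 GiB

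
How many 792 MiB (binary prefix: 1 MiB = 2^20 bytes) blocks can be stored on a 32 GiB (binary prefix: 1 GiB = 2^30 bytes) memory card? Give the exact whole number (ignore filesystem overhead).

Capacity: 32 GiB = 34,359,738,368 bytes
Per item: 792 MiB = 830,472,192 bytes
⌊34,359,738,368 / 830,472,192⌋ = 41

41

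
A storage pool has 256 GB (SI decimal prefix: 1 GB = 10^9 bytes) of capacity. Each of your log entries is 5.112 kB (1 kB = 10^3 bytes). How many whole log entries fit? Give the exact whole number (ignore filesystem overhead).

50,078,247

Capacity: 256 GB = 256,000,000,000 bytes
Per item: 5.112 kB = 5,112 bytes
⌊256,000,000,000 / 5,112⌋ = 50,078,247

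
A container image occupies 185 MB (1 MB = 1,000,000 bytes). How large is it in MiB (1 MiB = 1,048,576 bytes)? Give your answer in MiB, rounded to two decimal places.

185 MB = 185 × 10^6 bytes = 185,000,000 bytes
1 MiB = 2^20 bytes = 1,048,576 bytes
185,000,000 / 1,048,576 = 176.43 MiB

176.43 MiB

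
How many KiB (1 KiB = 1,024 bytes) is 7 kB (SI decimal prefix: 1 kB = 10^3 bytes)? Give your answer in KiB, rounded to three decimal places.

7 kB × 1,000 bytes/kB = 7,000 bytes
1 KiB = 2^10 bytes = 1,024 bytes
7,000 / 1,024 = 6.836 KiB

6.836 KiB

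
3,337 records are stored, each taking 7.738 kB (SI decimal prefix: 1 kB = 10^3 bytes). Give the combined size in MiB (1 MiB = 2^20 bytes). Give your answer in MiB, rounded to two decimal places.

Total = 3,337 × 7.738 kB = 25821.706 kB
= 25821.706 × 1,000 bytes = 25,821,706 bytes
1 MiB = 1,048,576 bytes
25,821,706 / 1,048,576 = 24.63 MiB

24.63 MiB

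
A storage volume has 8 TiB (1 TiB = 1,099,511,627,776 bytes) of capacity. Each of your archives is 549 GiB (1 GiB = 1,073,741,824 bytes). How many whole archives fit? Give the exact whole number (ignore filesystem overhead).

14

Capacity: 8 TiB = 8,796,093,022,208 bytes
Per item: 549 GiB = 589,484,261,376 bytes
⌊8,796,093,022,208 / 589,484,261,376⌋ = 14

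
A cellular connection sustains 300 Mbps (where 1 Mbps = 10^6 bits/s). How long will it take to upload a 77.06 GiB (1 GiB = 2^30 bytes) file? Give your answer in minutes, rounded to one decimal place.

77.06 GiB = 82,742,544,957.44 bytes = 661,940,359,659.52 bits
300 Mbps = 300,000,000 bits/s
time = 661,940,359,659.52 / 300,000,000 = 2,206.47 s
2,206.47 s / 60 = 36.8 minutes

36.8 minutes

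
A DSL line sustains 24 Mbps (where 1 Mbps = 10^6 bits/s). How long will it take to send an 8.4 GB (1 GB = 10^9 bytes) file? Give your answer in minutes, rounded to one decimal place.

46.7 minutes

8.4 GB = 8,400,000,000 bytes = 67,200,000,000 bits
24 Mbps = 24,000,000 bits/s
time = 67,200,000,000 / 24,000,000 = 2,800.00 s
2,800.00 s / 60 = 46.7 minutes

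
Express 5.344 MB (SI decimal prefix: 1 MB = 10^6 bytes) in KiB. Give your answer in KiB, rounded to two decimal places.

5.344 MB = 5.344 × 10^6 bytes = 5,344,000 bytes
1 KiB = 2^10 bytes = 1,024 bytes
5,344,000 / 1,024 = 5,218.75 KiB

5,218.75 KiB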